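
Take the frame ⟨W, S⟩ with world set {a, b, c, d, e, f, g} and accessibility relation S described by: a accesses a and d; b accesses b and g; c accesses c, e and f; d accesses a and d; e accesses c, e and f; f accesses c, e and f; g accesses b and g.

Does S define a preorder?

Yes

Reflexive: yes — every world is S-related to itself.
Transitive: yes — every two-step S-path is closed by a direct edge.
So S is a preorder.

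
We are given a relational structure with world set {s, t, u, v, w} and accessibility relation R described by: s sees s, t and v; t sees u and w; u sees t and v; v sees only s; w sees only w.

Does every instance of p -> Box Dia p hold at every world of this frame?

The schema B characterises exactly the symmetric frames.
Symmetric: no — s R t but not t R s.

No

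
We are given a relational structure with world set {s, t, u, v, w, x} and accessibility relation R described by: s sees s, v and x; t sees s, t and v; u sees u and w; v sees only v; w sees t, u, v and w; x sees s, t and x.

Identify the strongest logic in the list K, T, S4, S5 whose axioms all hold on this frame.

T

Reflexive (axiom T): yes — every world is R-related to itself.
Transitive (axiom 4): no — s R x and x R t, but not s R t.
Euclidean (axiom 5): no — s R v and s R x, but not v R x.
So F validates K, T; S4 would additionally require R to be transitive. The strongest is T.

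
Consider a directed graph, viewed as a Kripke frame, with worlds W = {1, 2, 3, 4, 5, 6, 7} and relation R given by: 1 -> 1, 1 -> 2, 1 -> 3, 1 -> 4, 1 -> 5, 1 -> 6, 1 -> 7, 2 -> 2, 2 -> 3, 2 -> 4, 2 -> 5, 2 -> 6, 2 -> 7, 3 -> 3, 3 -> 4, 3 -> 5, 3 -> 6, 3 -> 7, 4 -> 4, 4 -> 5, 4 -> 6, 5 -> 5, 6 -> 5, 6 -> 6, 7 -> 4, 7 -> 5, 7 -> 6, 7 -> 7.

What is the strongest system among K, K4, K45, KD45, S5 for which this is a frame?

K4

Transitive (axiom 4): yes — every two-step R-path is closed by a direct edge.
Euclidean (axiom 5): no — 1 R 3 and 1 R 2, but not 3 R 2.
Serial (axiom D): yes — every world has a successor (e.g. 1 R 1).
Reflexive (axiom T): yes — every world is R-related to itself.
So F validates K, K4; K45 would additionally require R to be Euclidean. The strongest is K4.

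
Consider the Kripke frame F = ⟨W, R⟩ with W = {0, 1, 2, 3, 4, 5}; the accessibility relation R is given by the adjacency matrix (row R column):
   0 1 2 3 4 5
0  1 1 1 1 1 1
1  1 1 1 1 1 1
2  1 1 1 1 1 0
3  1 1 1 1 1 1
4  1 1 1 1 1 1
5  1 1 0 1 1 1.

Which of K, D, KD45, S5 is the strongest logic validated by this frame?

D

Serial (axiom D): yes — every world has a successor (e.g. 0 R 0).
Euclidean (axiom 5): no — 0 R 2 and 0 R 5, but not 2 R 5.
Transitive (axiom 4): no — 2 R 0 and 0 R 5, but not 2 R 5.
Reflexive (axiom T): yes — every world is R-related to itself.
So F validates K, D; KD45 would additionally require R to be Euclidean and transitive. The strongest is D.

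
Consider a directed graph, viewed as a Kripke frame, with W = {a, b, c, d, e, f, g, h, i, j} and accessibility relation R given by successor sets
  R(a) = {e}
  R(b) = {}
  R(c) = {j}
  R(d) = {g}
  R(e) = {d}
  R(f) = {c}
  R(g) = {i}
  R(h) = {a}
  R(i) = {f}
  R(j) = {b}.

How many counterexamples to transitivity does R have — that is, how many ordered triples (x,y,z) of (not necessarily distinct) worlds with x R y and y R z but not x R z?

8

Enumerating: (a,e,d), (c,j,b), (d,g,i), (e,d,g), (f,c,j), (g,i,f), (h,a,e), (i,f,c).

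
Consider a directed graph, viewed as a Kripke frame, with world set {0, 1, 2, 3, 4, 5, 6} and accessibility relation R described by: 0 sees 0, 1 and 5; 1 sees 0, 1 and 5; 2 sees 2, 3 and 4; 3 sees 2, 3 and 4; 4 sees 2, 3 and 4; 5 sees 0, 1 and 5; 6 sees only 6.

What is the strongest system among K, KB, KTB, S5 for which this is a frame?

S5

Symmetric (axiom B): yes — every pair in R has its reverse in R.
Reflexive (axiom T): yes — every world is R-related to itself.
Euclidean (axiom 5): yes — any two successors of a common world are R-related.
So F validates K, KB, KTB, S5. The strongest is S5.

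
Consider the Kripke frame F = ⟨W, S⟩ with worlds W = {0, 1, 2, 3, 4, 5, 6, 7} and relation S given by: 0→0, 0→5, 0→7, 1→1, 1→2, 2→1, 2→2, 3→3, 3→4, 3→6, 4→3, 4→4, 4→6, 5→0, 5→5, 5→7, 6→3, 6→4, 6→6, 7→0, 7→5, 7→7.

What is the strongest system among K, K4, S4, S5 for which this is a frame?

S5

Transitive (axiom 4): yes — every two-step S-path is closed by a direct edge.
Reflexive (axiom T): yes — every world is S-related to itself.
Euclidean (axiom 5): yes — any two successors of a common world are S-related.
So F validates K, K4, S4, S5. The strongest is S5.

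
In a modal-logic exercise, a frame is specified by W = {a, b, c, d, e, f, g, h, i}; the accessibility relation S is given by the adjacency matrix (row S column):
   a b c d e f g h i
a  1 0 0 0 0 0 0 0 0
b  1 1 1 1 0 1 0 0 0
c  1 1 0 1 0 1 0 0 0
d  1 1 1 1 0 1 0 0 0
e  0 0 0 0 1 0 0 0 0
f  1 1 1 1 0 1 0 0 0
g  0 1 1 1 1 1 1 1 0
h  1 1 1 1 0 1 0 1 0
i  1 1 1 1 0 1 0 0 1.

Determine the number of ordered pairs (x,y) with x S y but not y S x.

Enumerating: (b,a), (c,a), (d,a), (f,a), (g,b), (g,c), (g,d), (g,e), (g,f), (g,h), (h,a), (h,b), … and 8 more.
Total: 20.

20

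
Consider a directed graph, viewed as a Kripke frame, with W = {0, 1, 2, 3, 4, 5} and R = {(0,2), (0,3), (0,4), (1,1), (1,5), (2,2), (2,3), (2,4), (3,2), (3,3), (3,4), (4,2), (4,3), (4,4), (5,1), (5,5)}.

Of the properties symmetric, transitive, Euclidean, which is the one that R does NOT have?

Symmetric: no — 0 R 2 but not 2 R 0.
Transitive: yes — every two-step R-path is closed by a direct edge.
Euclidean: yes — any two successors of a common world are R-related.
Only symmetric fails.

symmetric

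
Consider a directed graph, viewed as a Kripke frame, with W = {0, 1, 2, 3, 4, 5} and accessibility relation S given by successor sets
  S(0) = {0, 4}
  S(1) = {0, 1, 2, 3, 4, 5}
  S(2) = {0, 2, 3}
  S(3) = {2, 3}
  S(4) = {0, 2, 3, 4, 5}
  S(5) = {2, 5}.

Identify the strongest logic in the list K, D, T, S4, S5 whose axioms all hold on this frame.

T

Serial (axiom D): yes — every world has a successor (e.g. 0 S 0).
Reflexive (axiom T): yes — every world is S-related to itself.
Transitive (axiom 4): no — 0 S 4 and 4 S 2, but not 0 S 2.
Euclidean (axiom 5): no — 1 S 0 and 1 S 2, but not 0 S 2.
So F validates K, D, T; S4 would additionally require S to be transitive. The strongest is T.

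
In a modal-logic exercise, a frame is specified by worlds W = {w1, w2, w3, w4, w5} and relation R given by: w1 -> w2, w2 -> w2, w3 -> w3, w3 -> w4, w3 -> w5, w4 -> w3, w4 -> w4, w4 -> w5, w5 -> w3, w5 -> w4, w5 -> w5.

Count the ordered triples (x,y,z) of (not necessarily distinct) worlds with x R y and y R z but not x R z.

0

R is transitive; there are no such tuples.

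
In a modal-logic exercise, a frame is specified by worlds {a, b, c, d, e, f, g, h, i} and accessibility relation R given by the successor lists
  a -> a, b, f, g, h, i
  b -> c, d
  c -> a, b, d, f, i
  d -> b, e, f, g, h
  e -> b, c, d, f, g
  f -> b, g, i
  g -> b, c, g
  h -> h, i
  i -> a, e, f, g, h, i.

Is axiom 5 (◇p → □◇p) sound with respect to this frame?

Axiom 5 corresponds to the accessibility relation being Euclidean.
Euclidean: no — a R b and a R f, but not b R f.

No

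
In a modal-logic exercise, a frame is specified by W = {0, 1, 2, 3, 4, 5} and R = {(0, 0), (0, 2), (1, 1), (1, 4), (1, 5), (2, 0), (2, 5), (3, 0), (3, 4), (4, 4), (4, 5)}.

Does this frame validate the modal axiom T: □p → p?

No

The schema T characterises exactly the reflexive frames.
Reflexive: no — 2 is not related to itself.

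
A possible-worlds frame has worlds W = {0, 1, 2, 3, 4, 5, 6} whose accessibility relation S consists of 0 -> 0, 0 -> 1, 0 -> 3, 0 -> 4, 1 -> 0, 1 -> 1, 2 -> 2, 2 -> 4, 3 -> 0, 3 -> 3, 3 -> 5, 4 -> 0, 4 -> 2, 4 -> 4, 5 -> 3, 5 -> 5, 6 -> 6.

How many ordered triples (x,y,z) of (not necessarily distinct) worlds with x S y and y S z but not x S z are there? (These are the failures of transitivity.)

Enumerating: (0,3,5), (0,4,2), (1,0,3), (1,0,4), (2,4,0), (3,0,1), (3,0,4), (4,0,1), (4,0,3), (5,3,0).

10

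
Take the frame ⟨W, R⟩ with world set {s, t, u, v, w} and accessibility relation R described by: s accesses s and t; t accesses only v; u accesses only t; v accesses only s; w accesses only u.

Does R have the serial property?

Serial: yes — every world has a successor (e.g. s R s).

Yes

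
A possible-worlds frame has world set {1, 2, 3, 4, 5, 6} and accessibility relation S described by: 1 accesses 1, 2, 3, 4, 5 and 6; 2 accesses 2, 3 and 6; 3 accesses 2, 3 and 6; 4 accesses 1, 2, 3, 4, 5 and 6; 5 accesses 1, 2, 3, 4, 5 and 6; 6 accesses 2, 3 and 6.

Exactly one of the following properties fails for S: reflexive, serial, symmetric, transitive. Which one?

Reflexive: yes — every world is S-related to itself.
Serial: yes — every world has a successor (e.g. 1 S 1).
Symmetric: no — 1 S 2 but not 2 S 1.
Transitive: yes — every two-step S-path is closed by a direct edge.
Only symmetric fails.

symmetric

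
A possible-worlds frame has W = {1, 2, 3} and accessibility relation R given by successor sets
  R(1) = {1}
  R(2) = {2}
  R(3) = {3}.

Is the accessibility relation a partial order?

Yes

Reflexive: yes — every world is R-related to itself.
Transitive: yes — every two-step R-path is closed by a direct edge.
Antisymmetric: yes — no distinct pair is related both ways.
So R is a partial order.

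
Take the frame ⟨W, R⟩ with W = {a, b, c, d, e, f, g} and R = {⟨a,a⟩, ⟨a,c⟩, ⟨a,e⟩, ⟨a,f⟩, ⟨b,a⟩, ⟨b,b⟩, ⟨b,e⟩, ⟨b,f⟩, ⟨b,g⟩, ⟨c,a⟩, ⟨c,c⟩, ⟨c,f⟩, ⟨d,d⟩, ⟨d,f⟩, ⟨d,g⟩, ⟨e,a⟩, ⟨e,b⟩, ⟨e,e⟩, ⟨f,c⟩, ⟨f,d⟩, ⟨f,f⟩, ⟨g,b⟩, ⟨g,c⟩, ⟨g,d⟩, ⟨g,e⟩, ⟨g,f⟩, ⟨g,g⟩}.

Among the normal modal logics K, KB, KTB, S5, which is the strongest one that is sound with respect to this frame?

K

Symmetric (axiom B): no — a R f but not f R a.
Reflexive (axiom T): yes — every world is R-related to itself.
Euclidean (axiom 5): no — a R c and a R e, but not c R e.
So F validates K; KB would additionally require R to be symmetric. The strongest is K.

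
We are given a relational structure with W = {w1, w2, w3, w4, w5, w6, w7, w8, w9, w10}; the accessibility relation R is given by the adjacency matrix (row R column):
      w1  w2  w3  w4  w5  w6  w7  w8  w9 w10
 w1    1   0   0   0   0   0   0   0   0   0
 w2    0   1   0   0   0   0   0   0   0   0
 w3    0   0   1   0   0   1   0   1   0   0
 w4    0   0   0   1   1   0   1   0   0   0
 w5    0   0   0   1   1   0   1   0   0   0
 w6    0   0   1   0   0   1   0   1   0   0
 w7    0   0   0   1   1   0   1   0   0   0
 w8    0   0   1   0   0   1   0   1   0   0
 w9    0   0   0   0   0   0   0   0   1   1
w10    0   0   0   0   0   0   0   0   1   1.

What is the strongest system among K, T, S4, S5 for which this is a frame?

Reflexive (axiom T): yes — every world is R-related to itself.
Transitive (axiom 4): yes — every two-step R-path is closed by a direct edge.
Euclidean (axiom 5): yes — any two successors of a common world are R-related.
So F validates K, T, S4, S5. The strongest is S5.

S5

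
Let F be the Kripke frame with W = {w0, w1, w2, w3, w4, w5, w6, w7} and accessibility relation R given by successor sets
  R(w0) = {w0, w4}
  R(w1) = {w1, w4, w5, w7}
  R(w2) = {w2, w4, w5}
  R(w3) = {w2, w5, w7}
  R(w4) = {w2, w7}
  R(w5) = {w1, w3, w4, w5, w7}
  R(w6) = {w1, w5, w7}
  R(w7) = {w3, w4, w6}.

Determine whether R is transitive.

No

Transitive: no — w0 R w4 and w4 R w2, but not w0 R w2.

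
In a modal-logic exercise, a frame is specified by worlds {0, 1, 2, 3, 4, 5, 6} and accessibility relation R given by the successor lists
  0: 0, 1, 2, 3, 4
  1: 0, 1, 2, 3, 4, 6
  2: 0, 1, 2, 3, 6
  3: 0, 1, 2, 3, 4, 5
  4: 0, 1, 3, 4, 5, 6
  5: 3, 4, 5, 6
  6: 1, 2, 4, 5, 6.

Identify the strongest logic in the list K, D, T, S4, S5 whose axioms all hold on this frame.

T

Serial (axiom D): yes — every world has a successor (e.g. 0 R 0).
Reflexive (axiom T): yes — every world is R-related to itself.
Transitive (axiom 4): no — 0 R 1 and 1 R 6, but not 0 R 6.
Euclidean (axiom 5): no — 0 R 2 and 0 R 4, but not 2 R 4.
So F validates K, D, T; S4 would additionally require R to be transitive. The strongest is T.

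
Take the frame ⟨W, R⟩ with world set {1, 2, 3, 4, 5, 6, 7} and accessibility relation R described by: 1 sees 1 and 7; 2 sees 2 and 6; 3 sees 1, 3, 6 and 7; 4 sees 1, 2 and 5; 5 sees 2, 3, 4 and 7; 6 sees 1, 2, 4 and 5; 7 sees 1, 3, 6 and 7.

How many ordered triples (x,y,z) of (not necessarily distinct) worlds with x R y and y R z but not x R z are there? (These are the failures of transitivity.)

Enumerating: (1,7,3), (1,7,6), (2,6,1), (2,6,4), (2,6,5), (3,6,2), (3,6,4), (3,6,5), (4,1,7), (4,2,6), (4,5,3), (4,5,4), … and 15 more.
Total: 27.

27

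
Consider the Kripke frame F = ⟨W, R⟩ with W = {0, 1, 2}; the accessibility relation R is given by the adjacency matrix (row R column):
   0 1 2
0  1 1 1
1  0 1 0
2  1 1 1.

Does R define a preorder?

Reflexive: yes — every world is R-related to itself.
Transitive: yes — every two-step R-path is closed by a direct edge.
So R is a preorder.

Yes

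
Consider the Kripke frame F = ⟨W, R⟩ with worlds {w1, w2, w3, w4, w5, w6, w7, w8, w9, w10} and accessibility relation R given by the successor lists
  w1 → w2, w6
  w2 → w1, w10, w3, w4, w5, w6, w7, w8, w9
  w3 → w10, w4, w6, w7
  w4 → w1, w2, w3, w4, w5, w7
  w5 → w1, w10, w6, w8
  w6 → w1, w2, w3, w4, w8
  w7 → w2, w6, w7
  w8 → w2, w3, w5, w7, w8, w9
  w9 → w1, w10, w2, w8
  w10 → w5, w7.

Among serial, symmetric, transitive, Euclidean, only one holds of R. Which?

serial

Serial: yes — every world has a successor (e.g. w1 R w2).
Symmetric: no — w10 R w7 but not w7 R w10.
Transitive: no — w1 R w2 and w2 R w10, but not w1 R w10.
Euclidean: no — w10 R w5 and w10 R w7, but not w5 R w7.
Only serial holds.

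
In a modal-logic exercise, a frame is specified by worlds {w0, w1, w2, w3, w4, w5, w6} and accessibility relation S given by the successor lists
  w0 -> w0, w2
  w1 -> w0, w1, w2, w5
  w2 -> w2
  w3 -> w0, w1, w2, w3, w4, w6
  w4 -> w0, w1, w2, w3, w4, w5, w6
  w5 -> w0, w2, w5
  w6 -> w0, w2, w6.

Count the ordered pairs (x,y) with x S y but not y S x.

17

Enumerating: (w0,w2), (w1,w0), (w1,w2), (w1,w5), (w3,w0), (w3,w1), (w3,w2), (w3,w6), (w4,w0), (w4,w1), (w4,w2), (w4,w5), (w4,w6), (w5,w0), (w5,w2), (w6,w0), (w6,w2).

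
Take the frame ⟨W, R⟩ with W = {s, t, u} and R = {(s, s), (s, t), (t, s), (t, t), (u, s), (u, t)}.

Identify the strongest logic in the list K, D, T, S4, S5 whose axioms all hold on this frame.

D

Serial (axiom D): yes — every world has a successor (e.g. s R s).
Reflexive (axiom T): no — u is not related to itself.
Transitive (axiom 4): yes — every two-step R-path is closed by a direct edge.
Euclidean (axiom 5): yes — any two successors of a common world are R-related.
So F validates K, D; T would additionally require R to be reflexive. The strongest is D.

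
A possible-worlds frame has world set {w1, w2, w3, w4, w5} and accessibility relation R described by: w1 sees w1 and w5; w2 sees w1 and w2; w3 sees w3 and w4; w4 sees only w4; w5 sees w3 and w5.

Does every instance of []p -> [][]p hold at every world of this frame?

No

The schema 4 characterises exactly the transitive frames.
Transitive: no — w1 R w5 and w5 R w3, but not w1 R w3.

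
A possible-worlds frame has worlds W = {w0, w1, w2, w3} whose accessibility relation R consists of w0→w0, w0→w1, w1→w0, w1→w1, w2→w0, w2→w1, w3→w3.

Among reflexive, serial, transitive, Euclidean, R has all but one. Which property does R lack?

reflexive

Reflexive: no — w2 is not related to itself.
Serial: yes — every world has a successor (e.g. w0 R w0).
Transitive: yes — every two-step R-path is closed by a direct edge.
Euclidean: yes — any two successors of a common world are R-related.
Only reflexive fails.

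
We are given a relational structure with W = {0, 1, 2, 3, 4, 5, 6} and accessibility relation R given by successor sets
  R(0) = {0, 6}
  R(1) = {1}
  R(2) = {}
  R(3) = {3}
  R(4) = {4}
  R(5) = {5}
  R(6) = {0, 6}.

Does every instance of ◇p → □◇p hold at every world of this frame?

Yes

The schema 5 characterises exactly the Euclidean frames.
Euclidean: yes — any two successors of a common world are R-related.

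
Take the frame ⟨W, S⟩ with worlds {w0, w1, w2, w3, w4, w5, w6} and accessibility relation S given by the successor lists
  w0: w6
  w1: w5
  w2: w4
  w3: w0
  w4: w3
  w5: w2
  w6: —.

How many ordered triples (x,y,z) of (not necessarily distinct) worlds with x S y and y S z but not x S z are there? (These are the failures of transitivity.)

Enumerating: (w1,w5,w2), (w2,w4,w3), (w3,w0,w6), (w4,w3,w0), (w5,w2,w4).

5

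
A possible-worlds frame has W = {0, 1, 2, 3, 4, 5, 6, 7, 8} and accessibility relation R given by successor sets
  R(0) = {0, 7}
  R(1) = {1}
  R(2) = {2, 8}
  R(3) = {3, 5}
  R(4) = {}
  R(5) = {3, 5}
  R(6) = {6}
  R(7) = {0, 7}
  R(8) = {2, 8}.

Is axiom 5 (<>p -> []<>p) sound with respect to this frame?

Axiom 5 corresponds to the accessibility relation being Euclidean.
Euclidean: yes — any two successors of a common world are R-related.

Yes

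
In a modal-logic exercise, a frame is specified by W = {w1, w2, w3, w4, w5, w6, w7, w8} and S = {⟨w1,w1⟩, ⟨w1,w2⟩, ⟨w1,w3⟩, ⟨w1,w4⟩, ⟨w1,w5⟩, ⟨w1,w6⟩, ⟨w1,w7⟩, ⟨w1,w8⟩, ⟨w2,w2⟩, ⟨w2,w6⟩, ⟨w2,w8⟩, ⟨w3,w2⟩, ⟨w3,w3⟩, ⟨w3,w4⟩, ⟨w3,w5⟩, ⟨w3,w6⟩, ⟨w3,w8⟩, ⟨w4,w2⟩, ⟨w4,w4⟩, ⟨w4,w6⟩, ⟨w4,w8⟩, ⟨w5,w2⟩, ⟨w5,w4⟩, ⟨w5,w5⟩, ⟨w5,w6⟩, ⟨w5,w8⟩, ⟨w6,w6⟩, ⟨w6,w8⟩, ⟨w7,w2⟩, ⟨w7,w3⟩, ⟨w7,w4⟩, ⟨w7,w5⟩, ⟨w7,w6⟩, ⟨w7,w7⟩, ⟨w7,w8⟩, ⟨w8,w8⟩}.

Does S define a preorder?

Yes

Reflexive: yes — every world is S-related to itself.
Transitive: yes — every two-step S-path is closed by a direct edge.
So S is a preorder.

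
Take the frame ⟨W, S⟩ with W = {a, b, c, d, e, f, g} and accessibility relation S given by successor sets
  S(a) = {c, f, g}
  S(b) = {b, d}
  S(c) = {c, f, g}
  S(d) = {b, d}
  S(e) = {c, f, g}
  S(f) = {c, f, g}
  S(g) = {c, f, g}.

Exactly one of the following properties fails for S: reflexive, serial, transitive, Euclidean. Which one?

Reflexive: no — a is not related to itself.
Serial: yes — every world has a successor (e.g. a S c).
Transitive: yes — every two-step S-path is closed by a direct edge.
Euclidean: yes — any two successors of a common world are S-related.
Only reflexive fails.

reflexive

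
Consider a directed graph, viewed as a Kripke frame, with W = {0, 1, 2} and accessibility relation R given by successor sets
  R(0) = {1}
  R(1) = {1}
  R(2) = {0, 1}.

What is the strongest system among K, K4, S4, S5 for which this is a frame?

K4

Transitive (axiom 4): yes — every two-step R-path is closed by a direct edge.
Reflexive (axiom T): no — 0 is not related to itself.
Euclidean (axiom 5): no — 2 R 1 and 2 R 0, but not 1 R 0.
So F validates K, K4; S4 would additionally require R to be reflexive. The strongest is K4.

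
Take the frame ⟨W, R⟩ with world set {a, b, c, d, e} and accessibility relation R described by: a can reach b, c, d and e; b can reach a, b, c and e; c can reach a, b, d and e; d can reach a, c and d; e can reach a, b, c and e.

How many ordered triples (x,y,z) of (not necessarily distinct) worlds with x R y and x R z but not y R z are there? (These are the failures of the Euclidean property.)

Enumerating: (a,b,d), (a,c,c), (a,d,b), (a,d,e), (a,e,d), (b,a,a), (b,c,c), (c,a,a), (c,b,d), (c,d,b), (c,d,e), (c,e,d), (d,a,a), (d,c,c), (e,a,a), (e,c,c).

16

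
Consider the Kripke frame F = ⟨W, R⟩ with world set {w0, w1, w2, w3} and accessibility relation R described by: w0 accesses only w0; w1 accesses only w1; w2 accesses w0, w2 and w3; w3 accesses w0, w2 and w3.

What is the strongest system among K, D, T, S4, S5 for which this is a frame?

S4

Serial (axiom D): yes — every world has a successor (e.g. w0 R w0).
Reflexive (axiom T): yes — every world is R-related to itself.
Transitive (axiom 4): yes — every two-step R-path is closed by a direct edge.
Euclidean (axiom 5): no — w2 R w0 and w2 R w3, but not w0 R w3.
So F validates K, D, T, S4; S5 would additionally require R to be Euclidean. The strongest is S4.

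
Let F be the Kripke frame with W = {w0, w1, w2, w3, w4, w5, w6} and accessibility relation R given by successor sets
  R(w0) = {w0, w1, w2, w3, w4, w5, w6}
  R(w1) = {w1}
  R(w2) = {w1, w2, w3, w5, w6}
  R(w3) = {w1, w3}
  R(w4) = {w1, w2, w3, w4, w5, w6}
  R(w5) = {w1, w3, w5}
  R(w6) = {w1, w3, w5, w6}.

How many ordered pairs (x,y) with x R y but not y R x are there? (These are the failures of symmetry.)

21

Enumerating: (w0,w1), (w0,w2), (w0,w3), (w0,w4), (w0,w5), (w0,w6), (w2,w1), (w2,w3), (w2,w5), (w2,w6), (w3,w1), (w4,w1), … and 9 more.
Total: 21.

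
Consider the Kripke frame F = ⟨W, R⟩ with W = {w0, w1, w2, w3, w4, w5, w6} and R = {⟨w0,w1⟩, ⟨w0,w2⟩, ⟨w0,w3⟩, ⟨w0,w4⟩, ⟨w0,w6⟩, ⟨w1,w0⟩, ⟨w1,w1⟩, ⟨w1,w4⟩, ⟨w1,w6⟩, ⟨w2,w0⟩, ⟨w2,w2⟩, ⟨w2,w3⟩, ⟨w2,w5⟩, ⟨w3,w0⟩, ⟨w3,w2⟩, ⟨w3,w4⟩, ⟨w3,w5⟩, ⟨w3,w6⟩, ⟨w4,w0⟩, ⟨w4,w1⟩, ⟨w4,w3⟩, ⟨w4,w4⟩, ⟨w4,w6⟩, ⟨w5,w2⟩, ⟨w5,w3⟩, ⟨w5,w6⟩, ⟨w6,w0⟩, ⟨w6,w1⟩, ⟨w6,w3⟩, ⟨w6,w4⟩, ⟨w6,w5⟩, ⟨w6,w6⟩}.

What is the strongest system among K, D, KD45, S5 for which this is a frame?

D

Serial (axiom D): yes — every world has a successor (e.g. w0 R w1).
Euclidean (axiom 5): no — w0 R w1 and w0 R w2, but not w1 R w2.
Transitive (axiom 4): no — w0 R w2 and w2 R w5, but not w0 R w5.
Reflexive (axiom T): no — w0 is not related to itself.
So F validates K, D; KD45 would additionally require R to be Euclidean and transitive. The strongest is D.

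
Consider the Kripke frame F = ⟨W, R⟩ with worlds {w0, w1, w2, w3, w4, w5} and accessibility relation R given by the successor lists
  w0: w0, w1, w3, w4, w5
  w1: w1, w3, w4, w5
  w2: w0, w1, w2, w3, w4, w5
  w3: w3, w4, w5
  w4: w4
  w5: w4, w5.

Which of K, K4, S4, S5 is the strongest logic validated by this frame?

S4

Transitive (axiom 4): yes — every two-step R-path is closed by a direct edge.
Reflexive (axiom T): yes — every world is R-related to itself.
Euclidean (axiom 5): no — w0 R w3 and w0 R w1, but not w3 R w1.
So F validates K, K4, S4; S5 would additionally require R to be Euclidean. The strongest is S4.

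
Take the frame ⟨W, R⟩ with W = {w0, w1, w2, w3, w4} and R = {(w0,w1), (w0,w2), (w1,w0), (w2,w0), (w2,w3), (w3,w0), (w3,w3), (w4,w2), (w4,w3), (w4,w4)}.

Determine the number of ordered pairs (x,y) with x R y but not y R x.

4

Enumerating: (w2,w3), (w3,w0), (w4,w2), (w4,w3).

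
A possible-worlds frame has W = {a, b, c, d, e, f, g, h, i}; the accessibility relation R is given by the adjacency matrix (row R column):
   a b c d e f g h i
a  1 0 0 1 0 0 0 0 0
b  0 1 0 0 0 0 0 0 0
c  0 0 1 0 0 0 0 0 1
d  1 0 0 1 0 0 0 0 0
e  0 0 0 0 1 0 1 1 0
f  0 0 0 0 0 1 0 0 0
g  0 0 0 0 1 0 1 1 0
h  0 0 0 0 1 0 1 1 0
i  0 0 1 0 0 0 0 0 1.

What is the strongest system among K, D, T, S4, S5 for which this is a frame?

Serial (axiom D): yes — every world has a successor (e.g. a R a).
Reflexive (axiom T): yes — every world is R-related to itself.
Transitive (axiom 4): yes — every two-step R-path is closed by a direct edge.
Euclidean (axiom 5): yes — any two successors of a common world are R-related.
So F validates K, D, T, S4, S5. The strongest is S5.

S5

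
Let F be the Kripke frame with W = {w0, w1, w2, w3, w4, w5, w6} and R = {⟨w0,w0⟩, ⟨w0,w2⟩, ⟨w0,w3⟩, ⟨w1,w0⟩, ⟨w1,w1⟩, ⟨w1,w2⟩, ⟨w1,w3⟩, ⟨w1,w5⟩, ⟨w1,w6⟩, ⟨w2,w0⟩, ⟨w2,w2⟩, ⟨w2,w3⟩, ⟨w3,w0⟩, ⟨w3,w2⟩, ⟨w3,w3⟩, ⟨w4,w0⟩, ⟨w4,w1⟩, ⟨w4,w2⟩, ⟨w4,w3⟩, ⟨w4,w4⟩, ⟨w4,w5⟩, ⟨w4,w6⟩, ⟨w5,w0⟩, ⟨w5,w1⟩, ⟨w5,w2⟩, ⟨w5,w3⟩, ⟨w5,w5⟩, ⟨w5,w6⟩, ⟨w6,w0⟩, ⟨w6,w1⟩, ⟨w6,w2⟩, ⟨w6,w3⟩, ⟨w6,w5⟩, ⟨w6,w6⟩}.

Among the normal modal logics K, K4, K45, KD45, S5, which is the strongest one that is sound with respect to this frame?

Transitive (axiom 4): yes — every two-step R-path is closed by a direct edge.
Euclidean (axiom 5): no — w1 R w0 and w1 R w5, but not w0 R w5.
Serial (axiom D): yes — every world has a successor (e.g. w0 R w0).
Reflexive (axiom T): yes — every world is R-related to itself.
So F validates K, K4; K45 would additionally require R to be Euclidean. The strongest is K4.

K4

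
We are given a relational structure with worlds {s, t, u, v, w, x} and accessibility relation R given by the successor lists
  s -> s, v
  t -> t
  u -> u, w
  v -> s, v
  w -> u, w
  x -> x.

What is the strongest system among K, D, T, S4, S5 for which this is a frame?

S5

Serial (axiom D): yes — every world has a successor (e.g. s R s).
Reflexive (axiom T): yes — every world is R-related to itself.
Transitive (axiom 4): yes — every two-step R-path is closed by a direct edge.
Euclidean (axiom 5): yes — any two successors of a common world are R-related.
So F validates K, D, T, S4, S5. The strongest is S5.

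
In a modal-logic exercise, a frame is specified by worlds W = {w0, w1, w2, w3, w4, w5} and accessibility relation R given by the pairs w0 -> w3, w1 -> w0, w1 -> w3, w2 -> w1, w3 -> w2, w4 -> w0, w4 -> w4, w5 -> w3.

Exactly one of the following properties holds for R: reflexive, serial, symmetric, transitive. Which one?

Reflexive: no — w0 is not related to itself.
Serial: yes — every world has a successor (e.g. w0 R w3).
Symmetric: no — w0 R w3 but not w3 R w0.
Transitive: no — w0 R w3 and w3 R w2, but not w0 R w2.
Only serial holds.

serial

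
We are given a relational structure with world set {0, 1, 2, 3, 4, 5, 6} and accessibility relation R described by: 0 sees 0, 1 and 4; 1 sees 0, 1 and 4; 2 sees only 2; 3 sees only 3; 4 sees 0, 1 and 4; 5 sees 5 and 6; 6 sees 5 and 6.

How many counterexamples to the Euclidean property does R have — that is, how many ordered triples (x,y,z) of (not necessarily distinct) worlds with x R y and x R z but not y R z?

R is Euclidean; there are no such tuples.

0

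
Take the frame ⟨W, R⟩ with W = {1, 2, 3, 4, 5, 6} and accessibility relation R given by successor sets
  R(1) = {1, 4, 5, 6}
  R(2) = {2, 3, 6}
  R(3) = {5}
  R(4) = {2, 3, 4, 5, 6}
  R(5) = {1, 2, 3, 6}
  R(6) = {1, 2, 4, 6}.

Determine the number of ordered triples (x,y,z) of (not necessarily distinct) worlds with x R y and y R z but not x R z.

Enumerating: (1,4,2), (1,4,3), (1,5,2), (1,5,3), (1,6,2), (2,3,5), (2,6,1), (2,6,4), (3,5,1), (3,5,2), (3,5,3), (3,5,6), … and 10 more.
Total: 22.

22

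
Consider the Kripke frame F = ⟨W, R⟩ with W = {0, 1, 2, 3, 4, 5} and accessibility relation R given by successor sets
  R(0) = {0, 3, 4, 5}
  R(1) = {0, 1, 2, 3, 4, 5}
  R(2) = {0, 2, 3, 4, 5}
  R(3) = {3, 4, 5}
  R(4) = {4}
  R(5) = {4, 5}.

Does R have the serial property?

Serial: yes — every world has a successor (e.g. 0 R 0).

Yes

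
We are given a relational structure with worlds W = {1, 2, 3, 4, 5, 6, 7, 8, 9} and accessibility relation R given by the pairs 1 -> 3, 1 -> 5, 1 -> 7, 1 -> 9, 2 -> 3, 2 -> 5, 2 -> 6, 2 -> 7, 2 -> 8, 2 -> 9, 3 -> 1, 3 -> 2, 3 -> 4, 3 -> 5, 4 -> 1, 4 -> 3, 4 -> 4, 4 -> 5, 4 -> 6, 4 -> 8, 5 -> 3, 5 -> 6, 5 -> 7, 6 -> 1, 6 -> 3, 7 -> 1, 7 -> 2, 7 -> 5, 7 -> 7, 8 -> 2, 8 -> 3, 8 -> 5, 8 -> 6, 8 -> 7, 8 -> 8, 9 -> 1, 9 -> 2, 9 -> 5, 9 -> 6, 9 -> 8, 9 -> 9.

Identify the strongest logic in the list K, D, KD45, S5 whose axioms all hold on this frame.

D

Serial (axiom D): yes — every world has a successor (e.g. 1 R 3).
Euclidean (axiom 5): no — 1 R 3 and 1 R 7, but not 3 R 7.
Transitive (axiom 4): no — 1 R 3 and 3 R 2, but not 1 R 2.
Reflexive (axiom T): no — 1 is not related to itself.
So F validates K, D; KD45 would additionally require R to be Euclidean and transitive. The strongest is D.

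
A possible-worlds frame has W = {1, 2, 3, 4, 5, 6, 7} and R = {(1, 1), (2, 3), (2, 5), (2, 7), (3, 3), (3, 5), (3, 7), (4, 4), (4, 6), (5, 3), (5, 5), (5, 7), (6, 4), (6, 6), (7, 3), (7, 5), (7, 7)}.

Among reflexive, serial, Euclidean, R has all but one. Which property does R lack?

reflexive

Reflexive: no — 2 is not related to itself.
Serial: yes — every world has a successor (e.g. 1 R 1).
Euclidean: yes — any two successors of a common world are R-related.
Only reflexive fails.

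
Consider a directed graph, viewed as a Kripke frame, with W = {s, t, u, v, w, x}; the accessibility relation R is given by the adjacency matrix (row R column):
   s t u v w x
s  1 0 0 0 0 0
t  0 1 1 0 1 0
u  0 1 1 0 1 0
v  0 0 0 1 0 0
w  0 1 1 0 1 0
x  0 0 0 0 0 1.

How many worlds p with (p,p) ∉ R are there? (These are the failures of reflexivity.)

R is reflexive; there are no such worlds.

0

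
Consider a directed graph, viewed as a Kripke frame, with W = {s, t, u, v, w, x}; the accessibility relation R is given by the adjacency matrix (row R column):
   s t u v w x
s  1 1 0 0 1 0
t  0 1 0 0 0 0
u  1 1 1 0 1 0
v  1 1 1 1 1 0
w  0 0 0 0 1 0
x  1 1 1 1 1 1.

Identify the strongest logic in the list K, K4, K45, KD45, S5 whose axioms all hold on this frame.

Transitive (axiom 4): yes — every two-step R-path is closed by a direct edge.
Euclidean (axiom 5): no — s R t and s R w, but not t R w.
Serial (axiom D): yes — every world has a successor (e.g. s R s).
Reflexive (axiom T): yes — every world is R-related to itself.
So F validates K, K4; K45 would additionally require R to be Euclidean. The strongest is K4.

K4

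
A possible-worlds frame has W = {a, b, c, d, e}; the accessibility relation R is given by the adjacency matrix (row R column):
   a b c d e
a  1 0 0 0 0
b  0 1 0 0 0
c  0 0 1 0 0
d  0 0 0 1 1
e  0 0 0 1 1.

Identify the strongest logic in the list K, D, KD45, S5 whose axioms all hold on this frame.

S5

Serial (axiom D): yes — every world has a successor (e.g. a R a).
Euclidean (axiom 5): yes — any two successors of a common world are R-related.
Transitive (axiom 4): yes — every two-step R-path is closed by a direct edge.
Reflexive (axiom T): yes — every world is R-related to itself.
So F validates K, D, KD45, S5. The strongest is S5.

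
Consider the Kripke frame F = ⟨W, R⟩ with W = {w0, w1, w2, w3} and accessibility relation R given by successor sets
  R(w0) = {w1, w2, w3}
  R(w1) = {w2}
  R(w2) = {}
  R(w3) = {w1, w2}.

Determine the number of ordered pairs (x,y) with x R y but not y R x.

Enumerating: (w0,w1), (w0,w2), (w0,w3), (w1,w2), (w3,w1), (w3,w2).

6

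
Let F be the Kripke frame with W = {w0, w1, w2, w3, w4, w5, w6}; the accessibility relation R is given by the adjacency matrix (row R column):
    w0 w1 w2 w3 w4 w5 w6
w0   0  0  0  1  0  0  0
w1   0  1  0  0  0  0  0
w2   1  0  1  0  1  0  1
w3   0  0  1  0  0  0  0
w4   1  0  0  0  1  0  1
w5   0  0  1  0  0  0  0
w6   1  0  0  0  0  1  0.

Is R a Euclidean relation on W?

Euclidean: no — w2 R w0 and w2 R w4, but not w0 R w4.

No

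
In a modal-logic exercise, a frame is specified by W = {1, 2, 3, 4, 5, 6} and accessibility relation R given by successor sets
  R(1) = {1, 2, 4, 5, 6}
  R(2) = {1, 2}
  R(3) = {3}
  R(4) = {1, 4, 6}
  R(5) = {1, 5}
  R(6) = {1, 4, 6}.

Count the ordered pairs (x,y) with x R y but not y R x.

R is symmetric; there are no such tuples.

0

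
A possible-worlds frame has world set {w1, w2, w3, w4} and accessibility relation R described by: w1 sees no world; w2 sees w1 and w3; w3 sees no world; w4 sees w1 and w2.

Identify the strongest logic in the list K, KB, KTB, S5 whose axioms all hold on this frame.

K

Symmetric (axiom B): no — w2 R w1 but not w1 R w2.
Reflexive (axiom T): no — w1 is not related to itself.
Euclidean (axiom 5): no — w2 R w1 and w2 R w3, but not w1 R w3.
So F validates K; KB would additionally require R to be symmetric. The strongest is K.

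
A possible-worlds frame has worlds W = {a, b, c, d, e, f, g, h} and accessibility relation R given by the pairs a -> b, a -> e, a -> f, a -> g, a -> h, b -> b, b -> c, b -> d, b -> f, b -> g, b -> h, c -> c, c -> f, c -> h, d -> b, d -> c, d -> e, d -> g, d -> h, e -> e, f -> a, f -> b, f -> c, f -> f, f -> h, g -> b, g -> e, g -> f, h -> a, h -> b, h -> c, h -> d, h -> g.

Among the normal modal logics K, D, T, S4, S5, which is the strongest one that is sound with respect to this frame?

Serial (axiom D): yes — every world has a successor (e.g. a R b).
Reflexive (axiom T): no — a is not related to itself.
Transitive (axiom 4): no — a R b and b R c, but not a R c.
Euclidean (axiom 5): no — a R b and a R e, but not b R e.
So F validates K, D; T would additionally require R to be reflexive. The strongest is D.

D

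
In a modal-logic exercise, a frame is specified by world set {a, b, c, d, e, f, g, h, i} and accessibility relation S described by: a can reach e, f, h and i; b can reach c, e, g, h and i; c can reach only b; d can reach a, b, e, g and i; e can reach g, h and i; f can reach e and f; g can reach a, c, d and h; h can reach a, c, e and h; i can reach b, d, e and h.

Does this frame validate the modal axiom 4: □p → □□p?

No

By correspondence theory, 4 is valid on a frame iff S is transitive.
Transitive: no — a S e and e S g, but not a S g.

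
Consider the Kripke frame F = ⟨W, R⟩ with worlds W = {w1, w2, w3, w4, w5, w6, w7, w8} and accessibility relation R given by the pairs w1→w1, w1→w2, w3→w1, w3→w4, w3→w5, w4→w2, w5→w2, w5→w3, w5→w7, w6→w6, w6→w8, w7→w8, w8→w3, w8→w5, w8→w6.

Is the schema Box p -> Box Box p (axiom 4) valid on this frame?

Axiom 4 corresponds to the accessibility relation being transitive.
Transitive: no — w3 R w1 and w1 R w2, but not w3 R w2.

No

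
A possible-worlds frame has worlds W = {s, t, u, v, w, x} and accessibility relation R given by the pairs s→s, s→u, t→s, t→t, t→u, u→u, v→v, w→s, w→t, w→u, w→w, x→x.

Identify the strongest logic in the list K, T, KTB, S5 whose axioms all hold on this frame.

T

Reflexive (axiom T): yes — every world is R-related to itself.
Symmetric (axiom B): no — s R u but not u R s.
Euclidean (axiom 5): no — t R u and t R s, but not u R s.
So F validates K, T; KTB would additionally require R to be symmetric. The strongest is T.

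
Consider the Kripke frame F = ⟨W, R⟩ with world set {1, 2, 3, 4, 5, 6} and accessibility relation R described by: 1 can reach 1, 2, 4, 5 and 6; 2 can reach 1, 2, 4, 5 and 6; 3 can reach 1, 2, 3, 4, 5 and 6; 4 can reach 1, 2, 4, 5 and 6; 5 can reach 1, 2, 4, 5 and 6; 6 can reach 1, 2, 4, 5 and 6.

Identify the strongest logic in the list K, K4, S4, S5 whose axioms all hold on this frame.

S4

Transitive (axiom 4): yes — every two-step R-path is closed by a direct edge.
Reflexive (axiom T): yes — every world is R-related to itself.
Euclidean (axiom 5): no — 3 R 1 and 3 R 3, but not 1 R 3.
So F validates K, K4, S4; S5 would additionally require R to be Euclidean. The strongest is S4.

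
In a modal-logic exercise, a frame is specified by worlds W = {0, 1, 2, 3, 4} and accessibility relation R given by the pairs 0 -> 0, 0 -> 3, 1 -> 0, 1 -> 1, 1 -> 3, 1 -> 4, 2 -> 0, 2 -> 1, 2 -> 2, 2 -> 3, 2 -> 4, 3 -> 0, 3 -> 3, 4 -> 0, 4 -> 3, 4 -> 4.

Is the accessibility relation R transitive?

Yes

Transitive: yes — every two-step R-path is closed by a direct edge.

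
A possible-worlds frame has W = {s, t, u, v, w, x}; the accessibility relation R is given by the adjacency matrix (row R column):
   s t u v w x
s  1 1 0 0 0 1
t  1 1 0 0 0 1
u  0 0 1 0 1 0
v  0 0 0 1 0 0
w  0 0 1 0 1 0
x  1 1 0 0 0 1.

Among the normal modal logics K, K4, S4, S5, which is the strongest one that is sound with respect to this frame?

S5

Transitive (axiom 4): yes — every two-step R-path is closed by a direct edge.
Reflexive (axiom T): yes — every world is R-related to itself.
Euclidean (axiom 5): yes — any two successors of a common world are R-related.
So F validates K, K4, S4, S5. The strongest is S5.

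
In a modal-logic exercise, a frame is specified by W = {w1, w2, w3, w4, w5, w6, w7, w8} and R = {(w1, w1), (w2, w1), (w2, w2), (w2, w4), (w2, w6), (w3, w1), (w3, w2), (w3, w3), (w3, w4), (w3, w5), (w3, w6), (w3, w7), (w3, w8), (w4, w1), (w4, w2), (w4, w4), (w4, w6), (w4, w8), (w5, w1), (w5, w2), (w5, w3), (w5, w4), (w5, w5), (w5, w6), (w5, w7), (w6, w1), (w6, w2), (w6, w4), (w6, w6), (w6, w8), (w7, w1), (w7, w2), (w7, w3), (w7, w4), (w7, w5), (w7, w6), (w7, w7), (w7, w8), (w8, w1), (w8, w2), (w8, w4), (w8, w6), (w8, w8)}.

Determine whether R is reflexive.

Yes

Reflexive: yes — every world is R-related to itself.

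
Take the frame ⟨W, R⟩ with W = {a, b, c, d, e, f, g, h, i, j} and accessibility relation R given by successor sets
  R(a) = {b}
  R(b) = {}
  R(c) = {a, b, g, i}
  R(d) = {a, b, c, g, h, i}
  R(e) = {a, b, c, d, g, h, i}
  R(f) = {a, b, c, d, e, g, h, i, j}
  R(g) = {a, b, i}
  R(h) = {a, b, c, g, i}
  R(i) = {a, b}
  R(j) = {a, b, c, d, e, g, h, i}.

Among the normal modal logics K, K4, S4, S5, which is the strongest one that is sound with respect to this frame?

Transitive (axiom 4): yes — every two-step R-path is closed by a direct edge.
Reflexive (axiom T): no — a is not related to itself.
Euclidean (axiom 5): no — c R a and c R g, but not a R g.
So F validates K, K4; S4 would additionally require R to be reflexive. The strongest is K4.

K4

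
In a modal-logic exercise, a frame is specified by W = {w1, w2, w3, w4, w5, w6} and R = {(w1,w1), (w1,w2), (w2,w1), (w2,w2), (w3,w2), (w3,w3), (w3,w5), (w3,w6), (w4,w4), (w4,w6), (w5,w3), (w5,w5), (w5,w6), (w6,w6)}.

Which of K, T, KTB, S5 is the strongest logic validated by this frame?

Reflexive (axiom T): yes — every world is R-related to itself.
Symmetric (axiom B): no — w3 R w2 but not w2 R w3.
Euclidean (axiom 5): no — w3 R w2 and w3 R w5, but not w2 R w5.
So F validates K, T; KTB would additionally require R to be symmetric. The strongest is T.

T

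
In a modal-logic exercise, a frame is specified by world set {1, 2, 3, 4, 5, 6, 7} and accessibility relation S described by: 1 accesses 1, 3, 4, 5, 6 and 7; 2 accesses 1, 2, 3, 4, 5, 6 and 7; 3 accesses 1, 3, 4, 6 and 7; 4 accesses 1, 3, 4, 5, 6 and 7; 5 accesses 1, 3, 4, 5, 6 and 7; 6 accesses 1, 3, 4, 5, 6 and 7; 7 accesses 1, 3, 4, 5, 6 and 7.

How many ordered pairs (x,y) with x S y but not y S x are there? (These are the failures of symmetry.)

Enumerating: (2,1), (2,3), (2,4), (2,5), (2,6), (2,7), (5,3).

7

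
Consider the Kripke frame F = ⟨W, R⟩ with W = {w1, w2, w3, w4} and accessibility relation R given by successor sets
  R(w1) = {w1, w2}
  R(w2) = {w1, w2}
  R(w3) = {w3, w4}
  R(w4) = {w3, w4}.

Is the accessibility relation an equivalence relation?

Reflexive: yes — every world is R-related to itself.
Symmetric: yes — every pair in R has its reverse in R.
Transitive: yes — every two-step R-path is closed by a direct edge.
So R is an equivalence relation.

Yes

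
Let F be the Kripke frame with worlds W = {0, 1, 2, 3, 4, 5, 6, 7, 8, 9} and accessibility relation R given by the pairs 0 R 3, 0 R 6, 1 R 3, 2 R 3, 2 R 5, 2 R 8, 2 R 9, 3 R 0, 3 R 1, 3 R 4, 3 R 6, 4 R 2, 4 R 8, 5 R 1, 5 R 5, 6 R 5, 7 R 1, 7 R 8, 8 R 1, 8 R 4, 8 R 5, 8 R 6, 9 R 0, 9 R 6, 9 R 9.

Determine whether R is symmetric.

Symmetric: no — 0 R 6 but not 6 R 0.

No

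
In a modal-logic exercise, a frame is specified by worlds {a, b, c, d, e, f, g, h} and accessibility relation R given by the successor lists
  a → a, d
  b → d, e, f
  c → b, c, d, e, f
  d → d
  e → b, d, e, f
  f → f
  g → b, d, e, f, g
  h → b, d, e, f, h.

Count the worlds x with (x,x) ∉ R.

1

Enumerating: b.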